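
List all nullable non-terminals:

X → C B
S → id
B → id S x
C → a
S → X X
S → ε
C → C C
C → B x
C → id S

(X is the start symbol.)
{ 'S' }

A non-terminal is nullable if it can derive ε (the empty string): either it has an ε-production, or it has a production whose right-hand side consists entirely of nullable non-terminals.

ε-productions: S → ε
So S is immediately nullable.
No further non-terminal can be added: every production for the remaining non-terminals contains a terminal or a non-nullable non-terminal.
Nullable = { 'S' }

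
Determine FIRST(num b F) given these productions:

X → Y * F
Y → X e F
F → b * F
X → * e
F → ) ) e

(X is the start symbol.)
To compute FIRST(num b F), process the symbols left to right:
Symbol num is a terminal. Add 'num' and stop.
FIRST(num b F) = { 'num' }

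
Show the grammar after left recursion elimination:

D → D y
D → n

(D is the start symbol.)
D → n D'
D' → y D'
D' → ε

D is directly left-recursive. The standard transformation for
  A → A α₁ | ... | A α_m | β₁ | ... | β_n
is
  A  → β₁ A' | ... | β_n A'
  A' → α₁ A' | ... | α_m A' | ε

D → n becomes D → n D'
D → D y becomes D' → y D'
Add D' → ε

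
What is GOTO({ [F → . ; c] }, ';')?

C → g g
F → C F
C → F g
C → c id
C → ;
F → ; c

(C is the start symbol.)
{ [F → ; . c] }

GOTO(I, ';') = CLOSURE({ [A → αX.β] : [A → α.Xβ] ∈ I, X = ';' })

Items with dot before ';', with the dot advanced:
  [F → . ; c] → [F → ; . c]
Closure adds nothing (no advanced item has the dot before a non-terminal).

GOTO = { [F → ; . c] }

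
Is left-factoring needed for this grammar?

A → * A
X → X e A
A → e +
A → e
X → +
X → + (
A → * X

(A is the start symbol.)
Left-factoring is needed when two productions for the same non-terminal
share a common prefix on the right-hand side.

Productions for A:
  A → * A
  A → e +
  A → e
  A → * X
Productions for X:
  X → X e A
  X → +
  X → + (

Found common prefix '*' in productions for A
Found common prefix 'e' in productions for A
Found common prefix '+' in productions for X

Answer: Yes, A has productions with common prefix '*'; A has productions with common prefix 'e'; X has productions with common prefix '+'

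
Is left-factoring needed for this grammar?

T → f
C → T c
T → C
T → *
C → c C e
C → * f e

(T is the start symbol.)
No, left-factoring is not needed

Left-factoring is needed when two productions for the same non-terminal
share a common prefix on the right-hand side.

Productions for T:
  T → f
  T → C
  T → *
Productions for C:
  C → T c
  C → c C e
  C → * f e

No common prefixes found.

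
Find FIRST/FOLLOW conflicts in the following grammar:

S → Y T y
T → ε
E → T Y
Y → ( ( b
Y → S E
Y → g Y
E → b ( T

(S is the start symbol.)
A FIRST/FOLLOW conflict occurs when a non-terminal N has a nullable alternative N → β (β ⇒* ε) and another alternative N → α with FIRST(α) ∩ FOLLOW(N) ≠ ∅: on such a lookahead the parser cannot decide between expanding α and letting N vanish via β.

Nullable non-terminals: T.
T has a nullable alternative but only one production, so nothing to check.

E, S, Y have no nullable alternative, so no FIRST/FOLLOW check is needed there.

No FIRST/FOLLOW conflicts found.

Answer: No FIRST/FOLLOW conflicts.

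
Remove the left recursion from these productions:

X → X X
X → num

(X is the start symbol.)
X is directly left-recursive. The standard transformation for
  A → A α₁ | ... | A α_m | β₁ | ... | β_n
is
  A  → β₁ A' | ... | β_n A'
  A' → α₁ A' | ... | α_m A' | ε

X → num becomes X → num X'
X → X X becomes X' → X X'
Add X' → ε

Resulting grammar:
X → num X'
X' → X X'
X' → ε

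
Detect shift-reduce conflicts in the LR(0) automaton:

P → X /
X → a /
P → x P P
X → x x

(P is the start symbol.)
A shift-reduce conflict occurs when an LR(0) state has both:
  - a complete (reduce) item [A → α .] (dot at the end), and
  - a shift item [B → β . c γ] (dot before a terminal).

Augment with P' → P and build the canonical LR(0) collection (I0 = CLOSURE({[P' → . P]}), then GOTO on every symbol after a dot until no new states appear). It has 10 states:
  I0: { [P → . X /], [P → . x P P], [P' → . P], [X → . a /], [X → . x x] }  — shift
  I1: { [P' → P .] }  — accept
  I2: { [P → X . /] }  — shift
  I3: { [X → a . /] }  — shift
  I4: { [P → . X /], [P → . x P P], [P → x . P P], [X → . a /], [X → . x x], [X → x . x] }  — shift
  I5: { [P → . X /], [P → . x P P], [P → x P . P], [X → . a /], [X → . x x] }  — shift
  I6: { [P → . X /], [P → . x P P], [P → x . P P], [X → . a /], [X → . x x], [X → x . x], [X → x x .] }  — shift, reduce
  I7: { [P → x P P .] }  — reduce
  I8: { [X → a / .] }  — reduce
  I9: { [P → X / .] }  — reduce

I6 contains reduce item [X → x x .] and shift items [P → . x P P], [X → . a /], [X → . x x], [X → x . x] — shift-reduce conflict.

Answer: Yes — I6: [X → x x .] vs [P → . x P P]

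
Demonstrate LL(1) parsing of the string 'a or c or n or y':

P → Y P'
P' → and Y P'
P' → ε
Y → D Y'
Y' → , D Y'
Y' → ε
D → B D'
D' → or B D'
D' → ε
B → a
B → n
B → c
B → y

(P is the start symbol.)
Stack is shown with the top on the left.

Stack            Input               Action
-------------------------------------------
P $              a or c or n or y $  output P → Y P'
Y P' $           a or c or n or y $  output Y → D Y'
D Y' P' $        a or c or n or y $  output D → B D'
B D' Y' P' $     a or c or n or y $  output B → a
a D' Y' P' $     a or c or n or y $  match 'a'
D' Y' P' $       or c or n or y $    output D' → or B D'
or B D' Y' P' $  or c or n or y $    match 'or'
B D' Y' P' $     c or n or y $       output B → c
c D' Y' P' $     c or n or y $       match 'c'
D' Y' P' $       or n or y $         output D' → or B D'
or B D' Y' P' $  or n or y $         match 'or'
B D' Y' P' $     n or y $            output B → n
n D' Y' P' $     n or y $            match 'n'
D' Y' P' $       or y $              output D' → or B D'
or B D' Y' P' $  or y $              match 'or'
B D' Y' P' $     y $                 output B → y
y D' Y' P' $     y $                 match 'y'
D' Y' P' $       $                   output D' → ε
Y' P' $          $                   output Y' → ε
P' $             $                   output P' → ε
$                $                   accept

The string is accepted.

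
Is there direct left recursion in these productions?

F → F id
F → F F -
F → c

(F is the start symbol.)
F → F id: LEFT RECURSIVE (starts with F)
F → F F -: LEFT RECURSIVE (starts with F)
F → c: starts with c

The grammar has direct left recursion on: F.

Answer: Yes, F is left-recursive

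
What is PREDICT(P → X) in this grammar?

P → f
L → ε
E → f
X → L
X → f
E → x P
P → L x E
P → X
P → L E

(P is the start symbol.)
{ $, 'f' }

PREDICT(P → X) = (FIRST(RHS) \ {ε}) ∪ (FOLLOW(P) if ε ∈ FIRST(RHS), i.e. RHS ⇒* ε)
FIRST(X) = { 'f', ε }
FIRST(X) = { 'f', ε }
ε ∈ FIRST(X) (the right-hand side is nullable), so add FOLLOW(P) = { $ }
PREDICT(P → X) = { $, 'f' }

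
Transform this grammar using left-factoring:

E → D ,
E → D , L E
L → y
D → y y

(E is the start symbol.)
Left-factoring transforms A → αβ₁ | αβ₂ into A → αA' and A' → β₁ | β₂
(α is the longest common prefix among the alternatives). Repeat until
no nonterminal has two alternatives with a common prefix.

Round 1: E has alternatives sharing prefix 'D ,'. Introduce E': E → D , E'
  Add: E' → ε
  Add: E' → L E

No remaining common prefixes — done.

Resulting grammar:
E → D , E'
E' → ε
E' → L E
L → y
D → y y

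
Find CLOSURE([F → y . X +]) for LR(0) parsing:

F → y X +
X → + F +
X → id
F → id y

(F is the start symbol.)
To compute CLOSURE, for each item [A → α.Bβ] where B is a non-terminal, add [B → .γ] for all productions B → γ; repeat for the newly added items until nothing changes.

Start with: [F → y . X +]
  [F → y . X +] has the dot before X: add [X → . + F +], [X → . id]
No further items can be added.

CLOSURE = { [F → y . X +], [X → . + F +], [X → . id] }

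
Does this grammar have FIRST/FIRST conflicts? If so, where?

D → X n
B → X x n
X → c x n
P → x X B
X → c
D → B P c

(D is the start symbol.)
Yes. D → X n / D → B P c on { 'c' }; X → c x n / X → c on { 'c' }

A FIRST/FIRST conflict occurs when two productions N → α and N → β for the same non-terminal have FIRST(α) ∩ FIRST(β) ≠ ∅ (with ε ∈ FIRST of a nullable right-hand side, so two nullable alternatives also conflict).

FIRST sets of the non-terminals at (or reachable through a nullable prefix from) the front of some alternative:
  FIRST(X) = { 'c' }
  FIRST(B) = { 'c' }

Productions for D:
  D → X n: FIRST = { 'c' }
  D → B P c: FIRST = { 'c' }
Productions for X:
  X → c x n: FIRST = { 'c' }
  X → c: FIRST = { 'c' }
B, P have only one production, so no FIRST/FIRST conflict is possible there.

Conflict for D: D → X n and D → B P c
  Overlap: { 'c' }
Conflict for X: X → c x n and X → c
  Overlap: { 'c' }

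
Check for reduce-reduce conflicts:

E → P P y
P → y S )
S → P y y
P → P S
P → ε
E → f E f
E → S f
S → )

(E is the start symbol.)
A reduce-reduce conflict occurs when an LR(0) state has two complete items [A → α .] and [B → β .] — both call for a reduction, and with no lookahead the parser cannot choose between them.

Augment with E' → E and build the canonical LR(0) collection (I0 = CLOSURE({[E' → . E]}), then GOTO on every symbol after a dot until no new states appear). It has 18 states:
  I0: { [E → . P P y], [E → . S f], [E → . f E f], [E' → . E], [P → . P S], [P → . y S )], [P → .], [S → . )], [S → . P y y] }  — shift, reduce
  I1: { [S → ) .] }  — reduce
  I2: { [E' → E .] }  — accept
  I3: { [E → P . P y], [P → . P S], [P → . y S )], [P → .], [P → P . S], [S → . )], [S → . P y y], [S → P . y y] }  — shift, reduce
  I4: { [E → S . f] }  — shift
  I5: { [E → . P P y], [E → . S f], [E → . f E f], [E → f . E f], [P → . P S], [P → . y S )], [P → .], [S → . )], [S → . P y y] }  — shift, reduce
  I6: { [P → . P S], [P → . y S )], [P → .], [P → y . S )], [S → . )], [S → . P y y] }  — shift, reduce
  I7: { [P → . P S], [P → . y S )], [P → .], [P → P . S], [S → . )], [S → . P y y], [S → P . y y] }  — shift, reduce
  I8: { [P → y S . )] }  — shift
  I9: { [P → y S ) .] }  — reduce
  I10: { [P → P S .] }  — reduce
  I11: { [P → . P S], [P → . y S )], [P → .], [P → y . S )], [S → . )], [S → . P y y], [S → P y . y] }  — shift, reduce
  I12: { [P → . P S], [P → . y S )], [P → .], [P → y . S )], [S → . )], [S → . P y y], [S → P y y .] }  — shift, 2 reduces
  I13: { [E → f E . f] }  — shift
  I14: { [E → f E f .] }  — reduce
  I15: { [E → S f .] }  — reduce
  I16: { [E → P P . y], [P → . P S], [P → . y S )], [P → .], [P → P . S], [S → . )], [S → . P y y], [S → P . y y] }  — shift, reduce
  I17: { [E → P P y .], [P → . P S], [P → . y S )], [P → .], [P → y . S )], [S → . )], [S → . P y y], [S → P y . y] }  — shift, 2 reduces

I12 contains complete items [P → .], [S → P y y .] — reduce-reduce conflict.
I17 contains complete items [E → P P y .], [P → .] — reduce-reduce conflict.

Answer: Yes — I12: [P → .] vs [S → P y y .]; I17: [E → P P y .] vs [P → .]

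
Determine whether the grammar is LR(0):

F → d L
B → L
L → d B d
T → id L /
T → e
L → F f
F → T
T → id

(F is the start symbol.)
No. Shift-reduce conflict between [T → id .] and [F → . d L]

A grammar is LR(0) if no state in the canonical LR(0) collection has:
  - both a shift item (dot before a terminal) and a complete item (shift-reduce conflict), or
  - two or more complete items (reduce-reduce conflict; the accept item [F' → F .] counts as a complete item here).

Augment with F' → F and build the canonical LR(0) collection (I0 = CLOSURE({[F' → . F]}), then GOTO on every symbol after a dot until no new states appear). It has 15 states:
  I0: { [F → . T], [F → . d L], [F' → . F], [T → . e], [T → . id L /], [T → . id] }  — shift
  I1: { [F' → F .] }  — accept
  I2: { [F → T .] }  — reduce
  I3: { [F → . T], [F → . d L], [F → d . L], [L → . F f], [L → . d B d], [T → . e], [T → . id L /], [T → . id] }  — shift
  I4: { [T → e .] }  — reduce
  I5: { [F → . T], [F → . d L], [L → . F f], [L → . d B d], [T → . e], [T → . id L /], [T → . id], [T → id . L /], [T → id .] }  — shift, reduce
  I6: { [L → F . f] }  — shift
  I7: { [T → id L . /] }  — shift
  I8: { [B → . L], [F → . T], [F → . d L], [F → d . L], [L → . F f], [L → . d B d], [L → d . B d], [T → . e], [T → . id L /], [T → . id] }  — shift
  I9: { [L → d B . d] }  — shift
  I10: { [B → L .], [F → d L .] }  — 2 reduces
  I11: { [L → d B d .] }  — reduce
  I12: { [T → id L / .] }  — reduce
  I13: { [L → F f .] }  — reduce
  I14: { [F → d L .] }  — reduce

Conflict in state I5:
  Shift-reduce conflict between [T → id .] and [F → . d L]
So the grammar is NOT LR(0).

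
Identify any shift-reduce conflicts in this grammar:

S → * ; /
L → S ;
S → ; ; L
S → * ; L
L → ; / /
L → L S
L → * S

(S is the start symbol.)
Yes — I7: [S → ; ; L .] vs [S → . * ; /]; I17: [S → * ; L .] vs [S → . * ; /]

A shift-reduce conflict occurs when an LR(0) state has both:
  - a complete (reduce) item [A → α .] (dot at the end), and
  - a shift item [B → β . c γ] (dot before a terminal).

Augment with S' → S and build the canonical LR(0) collection (I0 = CLOSURE({[S' → . S]}), then GOTO on every symbol after a dot until no new states appear). It has 19 states:
  I0: { [S → . * ; /], [S → . * ; L], [S → . ; ; L], [S' → . S] }  — shift
  I1: { [S → * . ; /], [S → * . ; L] }  — shift
  I2: { [S → ; . ; L] }  — shift
  I3: { [S' → S .] }  — accept
  I4: { [L → . * S], [L → . ; / /], [L → . L S], [L → . S ;], [S → . * ; /], [S → . * ; L], [S → . ; ; L], [S → ; ; . L] }  — shift
  I5: { [L → * . S], [S → * . ; /], [S → * . ; L], [S → . * ; /], [S → . * ; L], [S → . ; ; L] }  — shift
  I6: { [L → ; . / /], [S → ; . ; L] }  — shift
  I7: { [L → L . S], [S → . * ; /], [S → . * ; L], [S → . ; ; L], [S → ; ; L .] }  — shift, reduce
  I8: { [L → S . ;] }  — shift
  I9: { [L → S ; .] }  — reduce
  I10: { [L → L S .] }  — reduce
  I11: { [L → ; / . /] }  — shift
  I12: { [L → ; / / .] }  — reduce
  I13: { [L → . * S], [L → . ; / /], [L → . L S], [L → . S ;], [S → * ; . /], [S → * ; . L], [S → . * ; /], [S → . * ; L], [S → . ; ; L], [S → ; . ; L] }  — shift
  I14: { [L → * S .] }  — reduce
  I15: { [S → * ; / .] }  — reduce
  I16: { [L → . * S], [L → . ; / /], [L → . L S], [L → . S ;], [L → ; . / /], [S → . * ; /], [S → . * ; L], [S → . ; ; L], [S → ; . ; L], [S → ; ; . L] }  — shift
  I17: { [L → L . S], [S → * ; L .], [S → . * ; /], [S → . * ; L], [S → . ; ; L] }  — shift, reduce
  I18: { [L → . * S], [L → . ; / /], [L → . L S], [L → . S ;], [S → * ; . /], [S → * ; . L], [S → . * ; /], [S → . * ; L], [S → . ; ; L] }  — shift

I7 contains reduce item [S → ; ; L .] and shift items [S → . * ; /], [S → . * ; L], [S → . ; ; L] — shift-reduce conflict.
I17 contains reduce item [S → * ; L .] and shift items [S → . * ; /], [S → . * ; L], [S → . ; ; L] — shift-reduce conflict.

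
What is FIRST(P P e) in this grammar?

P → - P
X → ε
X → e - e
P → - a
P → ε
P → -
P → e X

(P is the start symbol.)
FIRST sets of the non-terminals involved (from the grammar, by fixed-point iteration):
  FIRST(P) = { '-', 'e', ε }

To compute FIRST(P P e), process the symbols left to right:
Symbol P is a non-terminal. Add FIRST(P) \ {ε} = { '-', 'e' }
P is nullable (ε ∈ FIRST(P)), continue to the next symbol.
Symbol P is a non-terminal. Add FIRST(P) \ {ε} = { '-', 'e' }
P is nullable (ε ∈ FIRST(P)), continue to the next symbol.
Symbol e is a terminal. Add 'e' and stop.
FIRST(P P e) = { '-', 'e' }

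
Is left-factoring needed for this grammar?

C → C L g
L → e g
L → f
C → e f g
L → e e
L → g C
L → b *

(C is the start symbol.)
Left-factoring is needed when two productions for the same non-terminal
share a common prefix on the right-hand side.

Productions for C:
  C → C L g
  C → e f g
Productions for L:
  L → e g
  L → f
  L → e e
  L → g C
  L → b *

Found common prefix 'e' in productions for L

Answer: Yes, L has productions with common prefix 'e'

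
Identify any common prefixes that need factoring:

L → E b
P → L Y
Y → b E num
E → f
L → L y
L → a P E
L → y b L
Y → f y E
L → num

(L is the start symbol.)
No, left-factoring is not needed

Left-factoring is needed when two productions for the same non-terminal
share a common prefix on the right-hand side.

Productions for L:
  L → E b
  L → L y
  L → a P E
  L → y b L
  L → num
Productions for Y:
  Y → b E num
  Y → f y E

No common prefixes found.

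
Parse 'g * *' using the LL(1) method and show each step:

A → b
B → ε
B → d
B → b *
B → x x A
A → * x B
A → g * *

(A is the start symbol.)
LL(1) parsing maintains a stack (initially the start symbol over $) and the input. At each step: if the stack top is a terminal, match it against the current input token; if it is a non-terminal N, replace it with the RHS of M[N, lookahead] (the unique production whose predict set contains the lookahead).

Stack is shown with the top on the left.

Stack    Input    Action
------------------------
A $      g * * $  output A → g * *
g * * $  g * * $  match 'g'
* * $    * * $    match '*'
* $      * $      match '*'
$        $        accept

The string is accepted.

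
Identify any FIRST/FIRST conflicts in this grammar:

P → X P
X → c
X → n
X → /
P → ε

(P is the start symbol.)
No FIRST/FIRST conflicts.

A FIRST/FIRST conflict occurs when two productions N → α and N → β for the same non-terminal have FIRST(α) ∩ FIRST(β) ≠ ∅ (with ε ∈ FIRST of a nullable right-hand side, so two nullable alternatives also conflict).

FIRST sets of the non-terminals at (or reachable through a nullable prefix from) the front of some alternative:
  FIRST(X) = { '/', 'c', 'n' }

Productions for P:
  P → X P: FIRST = { '/', 'c', 'n' }
  P → ε: FIRST = { ε }
Productions for X:
  X → c: FIRST = { 'c' }
  X → n: FIRST = { 'n' }
  X → /: FIRST = { '/' }

All alternatives of each non-terminal have pairwise disjoint FIRST sets.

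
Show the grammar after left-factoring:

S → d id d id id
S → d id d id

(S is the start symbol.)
S → d id d id S'
S' → id
S' → ε

Left-factoring transforms A → αβ₁ | αβ₂ into A → αA' and A' → β₁ | β₂
(α is the longest common prefix among the alternatives). Repeat until
no nonterminal has two alternatives with a common prefix.

Round 1: S has alternatives sharing prefix 'd id d id'. Introduce S': S → d id d id S'
  Add: S' → id
  Add: S' → ε

No remaining common prefixes — done.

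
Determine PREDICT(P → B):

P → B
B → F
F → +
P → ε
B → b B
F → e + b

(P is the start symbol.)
PREDICT(P → B) = (FIRST(RHS) \ {ε}) ∪ (FOLLOW(P) if ε ∈ FIRST(RHS), i.e. RHS ⇒* ε)
FIRST(B) = { '+', 'b', 'e' }
FIRST(B) = { '+', 'b', 'e' }
ε ∉ FIRST(B), so FOLLOW(P) is not added.
PREDICT(P → B) = { '+', 'b', 'e' }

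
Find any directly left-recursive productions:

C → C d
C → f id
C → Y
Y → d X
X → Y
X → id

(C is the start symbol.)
Direct left recursion occurs when N → N α for some non-terminal N (the right-hand side begins with the left-hand side itself).

C → C d: LEFT RECURSIVE (starts with C)
C → f id: starts with f
C → Y: starts with Y
Y → d X: starts with d
X → Y: starts with Y
X → id: starts with id

The grammar has direct left recursion on: C.

Answer: Yes, C is left-recursive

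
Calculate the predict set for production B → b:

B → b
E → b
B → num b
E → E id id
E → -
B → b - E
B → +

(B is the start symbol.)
{ 'b' }

PREDICT(B → b) = (FIRST(RHS) \ {ε}) ∪ (FOLLOW(B) if ε ∈ FIRST(RHS), i.e. RHS ⇒* ε)
FIRST(b) = { 'b' }
ε ∉ FIRST(b), so FOLLOW(B) is not added.
PREDICT(B → b) = { 'b' }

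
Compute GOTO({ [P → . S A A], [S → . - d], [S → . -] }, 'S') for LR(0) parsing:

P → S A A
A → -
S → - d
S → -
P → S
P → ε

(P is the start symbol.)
GOTO(I, 'S') = CLOSURE({ [A → αX.β] : [A → α.Xβ] ∈ I, X = 'S' })

Items with dot before 'S', with the dot advanced:
  [P → . S A A] → [P → S . A A]
Closure of the advanced items:
  [P → S . A A] has the dot before A: add [A → . -]

GOTO = { [A → . -], [P → S . A A] }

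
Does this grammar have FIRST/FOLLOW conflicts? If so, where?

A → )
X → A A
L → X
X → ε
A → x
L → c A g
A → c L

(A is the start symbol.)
A FIRST/FOLLOW conflict occurs when a non-terminal N has a nullable alternative N → β (β ⇒* ε) and another alternative N → α with FIRST(α) ∩ FOLLOW(N) ≠ ∅: on such a lookahead the parser cannot decide between expanding α and letting N vanish via β.

Nullable non-terminals: L, X.
FIRST sets used below: FIRST(X) = { ')', 'c', 'x', ε }, FIRST(A) = { ')', 'c', 'x' }

L: nullable alternative(s) L → X; FOLLOW(L) = { $, ')', 'c', 'g', 'x' }
  L → X: FIRST \ {ε} = { ')', 'c', 'x' } — this is the only nullable alternative, skip
  L → c A g: FIRST \ {ε} = { 'c' } — overlaps FOLLOW(L) on { 'c' }: CONFLICT

X: nullable alternative(s) X → ε; FOLLOW(X) = { $, ')', 'c', 'g', 'x' }
  X → A A: FIRST \ {ε} = { ')', 'c', 'x' } — overlaps FOLLOW(X) on { ')', 'c', 'x' }: CONFLICT
  X → ε: FIRST \ {ε} = { } — this is the only nullable alternative, skip

A has no nullable alternative, so no FIRST/FOLLOW check is needed there.

So the grammar has 2 FIRST/FOLLOW conflicts (marked CONFLICT above).

Answer: Yes. X → A A with FOLLOW(X) on { ')', 'c', 'x' }; L → c A g with FOLLOW(L) on { 'c' }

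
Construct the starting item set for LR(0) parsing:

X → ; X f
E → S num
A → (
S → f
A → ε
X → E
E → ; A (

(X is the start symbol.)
{ [E → . ; A (], [E → . S num], [S → . f], [X → . ; X f], [X → . E], [X' → . X] }

First, augment the grammar with X' → X
I₀ = CLOSURE({ [X' → . X] }):
  [X' → . X] has the dot before X: add [X → . ; X f], [X → . E]
  [X → . E] has the dot before E: add [E → . S num], [E → . ; A (]
  [E → . S num] has the dot before S: add [S → . f]
No further items can be added.

I₀ = { [E → . ; A (], [E → . S num], [S → . f], [X → . ; X f], [X → . E], [X' → . X] }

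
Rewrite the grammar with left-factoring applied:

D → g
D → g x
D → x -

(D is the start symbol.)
D → g D'
D' → ε
D' → x
D → x -

Left-factoring transforms A → αβ₁ | αβ₂ into A → αA' and A' → β₁ | β₂
(α is the longest common prefix among the alternatives). Repeat until
no nonterminal has two alternatives with a common prefix.

Round 1: D has alternatives sharing prefix 'g'. Introduce D': D → g D'
  Add: D' → ε
  Add: D' → x

No remaining common prefixes — done.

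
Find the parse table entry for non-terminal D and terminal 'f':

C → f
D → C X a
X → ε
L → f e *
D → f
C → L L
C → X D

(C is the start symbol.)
D → C X a, D → f

To find M[D, 'f'], we find productions for D where 'f' is in the predict set (PREDICT(N → α) = (FIRST(α) \ {ε}) ∪ (FOLLOW(N) if α ⇒* ε)).

Relevant sets:
  FIRST(C) = { 'f' }

D → C X a: PREDICT = { 'f' }
  'f' is in predict set, so this production goes in M[D, 'f']
D → f: PREDICT = { 'f' }
  'f' is in predict set, so this production goes in M[D, 'f']

M[D, 'f'] = D → C X a, D → f  (a multiply-defined cell — the grammar is not LL(1))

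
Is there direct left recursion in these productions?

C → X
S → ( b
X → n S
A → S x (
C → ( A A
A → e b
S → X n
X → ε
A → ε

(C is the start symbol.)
Direct left recursion occurs when N → N α for some non-terminal N (the right-hand side begins with the left-hand side itself).

C → X: starts with X
S → ( b: starts with '('
X → n S: starts with n
A → S x (: starts with S
C → ( A A: starts with '('
A → e b: starts with e
S → X n: starts with X
X → ε: starts with ε
A → ε: starts with ε

No direct left recursion found.

Answer: No direct left recursion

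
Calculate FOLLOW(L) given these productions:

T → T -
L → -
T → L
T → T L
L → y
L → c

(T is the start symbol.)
{ $, '-', 'c', 'y' }

To compute FOLLOW(L), find every occurrence of L on a right-hand side N → α L β: add FIRST(β) \ {ε}, and if β is empty or nullable also add FOLLOW(N). Iterate to a fixed point.

In T → L: L is at the end, add FOLLOW(T)
In T → T L: L is at the end, add FOLLOW(T)

The FOLLOW sets referred to above (computed the same way, to a fixed point):
  FOLLOW(T) = { $, '-', 'c', 'y' }

Taking the union: FOLLOW(L) = { $, '-', 'c', 'y' }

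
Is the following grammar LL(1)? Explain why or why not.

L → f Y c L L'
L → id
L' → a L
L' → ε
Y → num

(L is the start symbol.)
No. Predict set conflict for L': { 'a' }

A grammar is LL(1) if for each non-terminal N with multiple productions, the predict sets of those productions are pairwise disjoint, where PREDICT(N → α) = (FIRST(α) \ {ε}) ∪ (FOLLOW(N) if α ⇒* ε).

Relevant sets:
  FOLLOW(L') = { $, 'a' }

For L:
  PREDICT(L → f Y c L L') = { 'f' }
  PREDICT(L → id) = { 'id' }
For L':
  PREDICT(L' → a L) = { 'a' }
  PREDICT(L' → ε) = { $, 'a' }
Y has a single production, so nothing to check there.

Conflict found: Predict set conflict for L': { 'a' }
The grammar is NOT LL(1).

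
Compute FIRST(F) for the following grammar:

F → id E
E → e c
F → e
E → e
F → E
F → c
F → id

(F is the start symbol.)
{ 'c', 'e', 'id' }

To compute FIRST(F), examine every production with F on the left-hand side, reading each right-hand side left to right until a non-nullable symbol is reached.

FIRST sets of the other non-terminals involved (by the same procedure, iterated to a fixed point):
  FIRST(E) = { 'e' }

From F → id E:
  - id is a terminal: add 'id' and stop
From F → e:
  - e is a terminal: add 'e' and stop
From F → E:
  - E is a non-terminal: add FIRST(E) \ {ε} = { 'e' }
    E is not nullable, so stop
From F → c:
  - c is a terminal: add 'c' and stop
From F → id:
  - id is a terminal: add 'id' and stop

Collecting: FIRST(F) = { 'c', 'e', 'id' }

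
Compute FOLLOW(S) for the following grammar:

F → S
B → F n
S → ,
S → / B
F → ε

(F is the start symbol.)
{ $, 'n' }

To compute FOLLOW(S), find every occurrence of S on a right-hand side N → α S β: add FIRST(β) \ {ε}, and if β is empty or nullable also add FOLLOW(N). Iterate to a fixed point.

In F → S: S is at the end, add FOLLOW(F)

The FOLLOW sets referred to above (computed the same way, to a fixed point):
  FOLLOW(F) = { $, 'n' }

Taking the union: FOLLOW(S) = { $, 'n' }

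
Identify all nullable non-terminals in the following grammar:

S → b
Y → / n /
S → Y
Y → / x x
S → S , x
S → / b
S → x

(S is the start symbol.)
A non-terminal is nullable if it can derive ε (the empty string): either it has an ε-production, or it has a production whose right-hand side consists entirely of nullable non-terminals.

There are no ε-productions, so no non-terminal can derive ε.
No non-terminals are nullable.

Answer: None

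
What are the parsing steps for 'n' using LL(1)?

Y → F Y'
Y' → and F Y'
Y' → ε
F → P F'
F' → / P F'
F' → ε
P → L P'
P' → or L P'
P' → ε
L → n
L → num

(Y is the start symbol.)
Stack is shown with the top on the left.

Stack         Input  Action
---------------------------
Y $           n $    output Y → F Y'
F Y' $        n $    output F → P F'
P F' Y' $     n $    output P → L P'
L P' F' Y' $  n $    output L → n
n P' F' Y' $  n $    match 'n'
P' F' Y' $    $      output P' → ε
F' Y' $       $      output F' → ε
Y' $          $      output Y' → ε
$             $      accept

The string is accepted.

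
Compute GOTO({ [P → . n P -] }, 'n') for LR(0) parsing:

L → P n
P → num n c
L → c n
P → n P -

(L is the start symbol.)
GOTO(I, 'n') = CLOSURE({ [A → αX.β] : [A → α.Xβ] ∈ I, X = 'n' })

Items with dot before 'n', with the dot advanced:
  [P → . n P -] → [P → n . P -]
Closure of the advanced items:
  [P → n . P -] has the dot before P: add [P → . num n c], [P → . n P -]

GOTO = { [P → . n P -], [P → . num n c], [P → n . P -] }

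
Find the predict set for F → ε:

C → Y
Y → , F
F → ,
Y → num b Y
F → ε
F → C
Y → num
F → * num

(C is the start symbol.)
PREDICT(F → ε) = (FIRST(RHS) \ {ε}) ∪ (FOLLOW(F) if ε ∈ FIRST(RHS), i.e. RHS ⇒* ε)
The right-hand side is ε (FIRST(ε) = { ε }), so the predict set is FOLLOW(F) = { $ }
PREDICT(F → ε) = { $ }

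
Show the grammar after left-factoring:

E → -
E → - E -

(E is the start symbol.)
E → - E'
E' → ε
E' → E -

Left-factoring transforms A → αβ₁ | αβ₂ into A → αA' and A' → β₁ | β₂
(α is the longest common prefix among the alternatives). Repeat until
no nonterminal has two alternatives with a common prefix.

Round 1: E has alternatives sharing prefix '-'. Introduce E': E → - E'
  Add: E' → ε
  Add: E' → E -

No remaining common prefixes — done.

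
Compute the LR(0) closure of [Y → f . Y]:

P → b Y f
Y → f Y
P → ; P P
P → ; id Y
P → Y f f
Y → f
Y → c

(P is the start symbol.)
{ [Y → . c], [Y → . f Y], [Y → . f], [Y → f . Y] }

To compute CLOSURE, for each item [A → α.Bβ] where B is a non-terminal, add [B → .γ] for all productions B → γ; repeat for the newly added items until nothing changes.

Start with: [Y → f . Y]
  [Y → f . Y] has the dot before Y: add [Y → . f Y], [Y → . f], [Y → . c]
No further items can be added.

CLOSURE = { [Y → . c], [Y → . f Y], [Y → . f], [Y → f . Y] }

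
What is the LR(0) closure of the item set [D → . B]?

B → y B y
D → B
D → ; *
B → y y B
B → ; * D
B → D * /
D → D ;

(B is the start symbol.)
{ [B → . ; * D], [B → . D * /], [B → . y B y], [B → . y y B], [D → . ; *], [D → . B], [D → . D ;] }

Start with: [D → . B]
  [D → . B] has the dot before B: add [B → . y B y], [B → . y y B], [B → . ; * D], [B → . D * /]
  [B → . D * /] has the dot before D: add [D → . ; *], [D → . D ;]
No further items can be added.

CLOSURE = { [B → . ; * D], [B → . D * /], [B → . y B y], [B → . y y B], [D → . ; *], [D → . B], [D → . D ;] }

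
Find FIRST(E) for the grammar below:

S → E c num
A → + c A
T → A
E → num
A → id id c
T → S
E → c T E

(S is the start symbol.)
To compute FIRST(E), examine every production with E on the left-hand side, reading each right-hand side left to right until a non-nullable symbol is reached.

From E → num:
  - num is a terminal: add 'num' and stop
From E → c T E:
  - c is a terminal: add 'c' and stop

Collecting: FIRST(E) = { 'c', 'num' }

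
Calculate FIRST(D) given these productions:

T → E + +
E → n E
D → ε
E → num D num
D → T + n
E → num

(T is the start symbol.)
To compute FIRST(D), examine every production with D on the left-hand side, reading each right-hand side left to right until a non-nullable symbol is reached.

FIRST sets of the other non-terminals involved (by the same procedure, iterated to a fixed point):
  FIRST(T) = { 'n', 'num' }

From D → ε:
  - ε-production, so ε ∈ FIRST(D)
From D → T + n:
  - T is a non-terminal: add FIRST(T) \ {ε} = { 'n', 'num' }
    T is not nullable, so stop

Collecting: FIRST(D) = { 'n', 'num', ε }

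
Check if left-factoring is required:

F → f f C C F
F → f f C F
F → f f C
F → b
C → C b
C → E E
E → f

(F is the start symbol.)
Left-factoring is needed when two productions for the same non-terminal
share a common prefix on the right-hand side.

Productions for F:
  F → f f C C F
  F → f f C F
  F → f f C
  F → b
Productions for C:
  C → C b
  C → E E

Found common prefix 'f f C' in productions for F

Answer: Yes, F has productions with common prefix 'f f C'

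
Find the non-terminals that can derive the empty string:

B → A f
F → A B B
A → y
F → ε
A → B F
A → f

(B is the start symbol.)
A non-terminal is nullable if it can derive ε (the empty string): either it has an ε-production, or it has a production whose right-hand side consists entirely of nullable non-terminals.

ε-productions: F → ε
So F is immediately nullable.
No further non-terminal can be added: every production for the remaining non-terminals contains a terminal or a non-nullable non-terminal.
Nullable = { 'F' }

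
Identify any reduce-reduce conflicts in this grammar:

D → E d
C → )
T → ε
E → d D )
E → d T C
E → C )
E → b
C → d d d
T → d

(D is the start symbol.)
Yes — I9: [T → .] vs [T → d .]; I10: [C → d d d .] vs [T → .]

A reduce-reduce conflict occurs when an LR(0) state has two complete items [A → α .] and [B → β .] — both call for a reduction, and with no lookahead the parser cannot choose between them.

Augment with D' → D and build the canonical LR(0) collection (I0 = CLOSURE({[D' → . D]}), then GOTO on every symbol after a dot until no new states appear). It has 18 states:
  I0: { [C → . )], [C → . d d d], [D → . E d], [D' → . D], [E → . C )], [E → . b], [E → . d D )], [E → . d T C] }  — shift
  I1: { [C → ) .] }  — reduce
  I2: { [E → C . )] }  — shift
  I3: { [D' → D .] }  — accept
  I4: { [D → E . d] }  — shift
  I5: { [E → b .] }  — reduce
  I6: { [C → . )], [C → . d d d], [C → d . d d], [D → . E d], [E → . C )], [E → . b], [E → . d D )], [E → . d T C], [E → d . D )], [E → d . T C], [T → . d], [T → .] }  — shift, reduce
  I7: { [E → d D . )] }  — shift
  I8: { [C → . )], [C → . d d d], [E → d T . C] }  — shift
  I9: { [C → . )], [C → . d d d], [C → d . d d], [C → d d . d], [D → . E d], [E → . C )], [E → . b], [E → . d D )], [E → . d T C], [E → d . D )], [E → d . T C], [T → . d], [T → .], [T → d .] }  — shift, 2 reduces
  I10: { [C → . )], [C → . d d d], [C → d . d d], [C → d d . d], [C → d d d .], [D → . E d], [E → . C )], [E → . b], [E → . d D )], [E → . d T C], [E → d . D )], [E → d . T C], [T → . d], [T → .], [T → d .] }  — shift, 3 reduces
  I11: { [E → d T C .] }  — reduce
  I12: { [C → d . d d] }  — shift
  I13: { [C → d d . d] }  — shift
  I14: { [C → d d d .] }  — reduce
  I15: { [E → d D ) .] }  — reduce
  I16: { [D → E d .] }  — reduce
  I17: { [E → C ) .] }  — reduce

I9 contains complete items [T → .], [T → d .] — reduce-reduce conflict.
I10 contains complete items [C → d d d .], [T → .], [T → d .] — reduce-reduce conflict.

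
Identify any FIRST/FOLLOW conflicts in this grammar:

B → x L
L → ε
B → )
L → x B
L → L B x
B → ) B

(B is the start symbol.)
A FIRST/FOLLOW conflict occurs when a non-terminal N has a nullable alternative N → β (β ⇒* ε) and another alternative N → α with FIRST(α) ∩ FOLLOW(N) ≠ ∅: on such a lookahead the parser cannot decide between expanding α and letting N vanish via β.

Nullable non-terminals: L.
FIRST sets used below: FIRST(L) = { ')', 'x', ε }, FIRST(B) = { ')', 'x' }

L: nullable alternative(s) L → ε; FOLLOW(L) = { $, ')', 'x' }
  L → ε: FIRST \ {ε} = { } — this is the only nullable alternative, skip
  L → x B: FIRST \ {ε} = { 'x' } — overlaps FOLLOW(L) on { 'x' }: CONFLICT
  L → L B x: FIRST \ {ε} = { ')', 'x' } — overlaps FOLLOW(L) on { ')', 'x' }: CONFLICT

B has no nullable alternative, so no FIRST/FOLLOW check is needed there.

So the grammar has 2 FIRST/FOLLOW conflicts (marked CONFLICT above).

Answer: Yes. L → x B with FOLLOW(L) on { 'x' }; L → L B x with FOLLOW(L) on { ')', 'x' }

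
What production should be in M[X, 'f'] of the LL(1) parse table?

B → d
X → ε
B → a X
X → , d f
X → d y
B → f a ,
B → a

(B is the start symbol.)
To find M[X, 'f'], we find productions for X where 'f' is in the predict set (PREDICT(N → α) = (FIRST(α) \ {ε}) ∪ (FOLLOW(N) if α ⇒* ε)).

Relevant sets:
  FOLLOW(X) = { $ }

X → ε: PREDICT = { $ }
X → , d f: PREDICT = { ',' }
X → d y: PREDICT = { 'd' }

M[X, 'f'] is empty (no production applies)

Answer: Empty (error entry)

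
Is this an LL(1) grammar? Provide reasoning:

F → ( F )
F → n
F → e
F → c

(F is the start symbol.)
Yes, the grammar is LL(1).

A grammar is LL(1) if for each non-terminal N with multiple productions, the predict sets of those productions are pairwise disjoint, where PREDICT(N → α) = (FIRST(α) \ {ε}) ∪ (FOLLOW(N) if α ⇒* ε).

For F:
  PREDICT(F → '(' F ')') = { '(' }
  PREDICT(F → n) = { 'n' }
  PREDICT(F → e) = { 'e' }
  PREDICT(F → c) = { 'c' }

All predict sets are disjoint. The grammar IS LL(1).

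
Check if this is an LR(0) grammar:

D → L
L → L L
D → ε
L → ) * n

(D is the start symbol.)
No. Shift-reduce conflict between [D → .] and [L → . ) * n]

A grammar is LR(0) if no state in the canonical LR(0) collection has:
  - both a shift item (dot before a terminal) and a complete item (shift-reduce conflict), or
  - two or more complete items (reduce-reduce conflict; the accept item [D' → D .] counts as a complete item here).

Augment with D' → D and build the canonical LR(0) collection (I0 = CLOSURE({[D' → . D]}), then GOTO on every symbol after a dot until no new states appear). It has 7 states:
  I0: { [D → . L], [D → .], [D' → . D], [L → . ) * n], [L → . L L] }  — shift, reduce
  I1: { [L → ) . * n] }  — shift
  I2: { [D' → D .] }  — accept
  I3: { [D → L .], [L → . ) * n], [L → . L L], [L → L . L] }  — shift, reduce
  I4: { [L → . ) * n], [L → . L L], [L → L . L], [L → L L .] }  — shift, reduce
  I5: { [L → ) * . n] }  — shift
  I6: { [L → ) * n .] }  — reduce

Conflict in state I0:
  Shift-reduce conflict between [D → .] and [L → . ) * n]
So the grammar is NOT LR(0).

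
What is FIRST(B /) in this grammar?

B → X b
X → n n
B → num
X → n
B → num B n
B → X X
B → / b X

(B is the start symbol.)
{ '/', 'n', 'num' }

FIRST sets of the non-terminals involved (from the grammar, by fixed-point iteration):
  FIRST(B) = { '/', 'n', 'num' }

To compute FIRST(B /), process the symbols left to right:
Symbol B is a non-terminal. Add FIRST(B) \ {ε} = { '/', 'n', 'num' }
B is not nullable (ε ∉ FIRST(B)), so stop here.
FIRST(B /) = { '/', 'n', 'num' }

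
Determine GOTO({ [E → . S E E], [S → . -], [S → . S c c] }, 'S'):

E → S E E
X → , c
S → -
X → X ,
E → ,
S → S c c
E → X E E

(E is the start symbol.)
{ [E → . ,], [E → . S E E], [E → . X E E], [E → S . E E], [S → . -], [S → . S c c], [S → S . c c], [X → . , c], [X → . X ,] }

GOTO(I, 'S') = CLOSURE({ [A → αX.β] : [A → α.Xβ] ∈ I, X = 'S' })

Items with dot before 'S', with the dot advanced:
  [E → . S E E] → [E → S . E E]
  [S → . S c c] → [S → S . c c]
Closure of the advanced items:
  [E → S . E E] has the dot before E: add [E → . S E E], [E → . ,], [E → . X E E]
  [E → . S E E] has the dot before S: add [S → . -], [S → . S c c]
  [E → . X E E] has the dot before X: add [X → . , c], [X → . X ,]

GOTO = { [E → . ,], [E → . S E E], [E → . X E E], [E → S . E E], [S → . -], [S → . S c c], [S → S . c c], [X → . , c], [X → . X ,] }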